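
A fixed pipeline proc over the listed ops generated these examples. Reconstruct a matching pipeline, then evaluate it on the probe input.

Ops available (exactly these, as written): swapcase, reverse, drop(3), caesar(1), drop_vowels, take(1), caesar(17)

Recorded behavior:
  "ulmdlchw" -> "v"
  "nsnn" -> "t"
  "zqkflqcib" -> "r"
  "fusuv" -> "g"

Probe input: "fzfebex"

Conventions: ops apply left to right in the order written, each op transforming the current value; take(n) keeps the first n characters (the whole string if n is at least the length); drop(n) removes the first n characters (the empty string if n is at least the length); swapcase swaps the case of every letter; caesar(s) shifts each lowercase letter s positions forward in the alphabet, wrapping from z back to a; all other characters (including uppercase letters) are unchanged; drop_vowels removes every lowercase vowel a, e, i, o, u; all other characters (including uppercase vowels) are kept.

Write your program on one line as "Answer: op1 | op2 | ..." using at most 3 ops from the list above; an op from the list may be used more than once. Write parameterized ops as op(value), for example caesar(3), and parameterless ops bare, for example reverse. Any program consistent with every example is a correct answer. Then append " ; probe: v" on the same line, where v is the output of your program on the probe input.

caesar(1) | drop_vowels | take(1) ; probe: "g"

Check, running the answer program on each example:
  "ulmdlchw" -> "vmnemdix" -> "vmnmdx" -> "v"
  "nsnn" -> "otoo" -> "t" -> "t"
  "zqkflqcib" -> "arlgmrdjc" -> "rlgmrdjc" -> "r"
  "fusuv" -> "gvtvw" -> "gvtvw" -> "g"
  probe: "fzfebex" -> "gagfcfy" -> "ggfcfy" -> "g"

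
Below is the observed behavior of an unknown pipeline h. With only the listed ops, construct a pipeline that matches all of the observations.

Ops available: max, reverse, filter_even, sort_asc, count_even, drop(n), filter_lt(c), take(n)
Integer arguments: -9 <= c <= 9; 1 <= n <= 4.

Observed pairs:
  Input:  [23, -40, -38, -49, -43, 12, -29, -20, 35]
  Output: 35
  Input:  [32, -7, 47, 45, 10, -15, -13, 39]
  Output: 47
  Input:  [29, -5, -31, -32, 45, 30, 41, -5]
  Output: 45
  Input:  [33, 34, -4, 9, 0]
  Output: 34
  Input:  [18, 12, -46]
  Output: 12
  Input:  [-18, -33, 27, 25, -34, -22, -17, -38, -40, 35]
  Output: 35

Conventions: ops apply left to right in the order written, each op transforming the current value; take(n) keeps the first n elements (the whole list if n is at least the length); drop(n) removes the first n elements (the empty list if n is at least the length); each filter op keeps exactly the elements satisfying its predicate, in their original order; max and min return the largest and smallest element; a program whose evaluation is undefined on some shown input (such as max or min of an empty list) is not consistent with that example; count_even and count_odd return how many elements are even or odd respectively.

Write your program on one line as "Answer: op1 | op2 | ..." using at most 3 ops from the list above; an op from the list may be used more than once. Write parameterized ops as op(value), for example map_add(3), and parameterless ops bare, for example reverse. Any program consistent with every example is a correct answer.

drop(1) | sort_asc | max

Check, running the answer program on each example:
  [23, -40, -38, -49, -43, 12, -29, -20, 35] -> [-40, -38, -49, -43, 12, -29, -20, 35] -> [-49, -43, -40, -38, -29, -20, 12, 35] -> 35
  [32, -7, 47, 45, 10, -15, -13, 39] -> [-7, 47, 45, 10, -15, -13, 39] -> [-15, -13, -7, 10, 39, 45, 47] -> 47
  [29, -5, -31, -32, 45, 30, 41, -5] -> [-5, -31, -32, 45, 30, 41, -5] -> [-32, -31, -5, -5, 30, 41, 45] -> 45
  [33, 34, -4, 9, 0] -> [34, -4, 9, 0] -> [-4, 0, 9, 34] -> 34
  [18, 12, -46] -> [12, -46] -> [-46, 12] -> 12
  [-18, -33, 27, 25, -34, -22, -17, -38, -40, 35] -> [-33, 27, 25, -34, -22, -17, -38, -40, 35] -> [-40, -38, -34, -33, -22, -17, 25, 27, 35] -> 35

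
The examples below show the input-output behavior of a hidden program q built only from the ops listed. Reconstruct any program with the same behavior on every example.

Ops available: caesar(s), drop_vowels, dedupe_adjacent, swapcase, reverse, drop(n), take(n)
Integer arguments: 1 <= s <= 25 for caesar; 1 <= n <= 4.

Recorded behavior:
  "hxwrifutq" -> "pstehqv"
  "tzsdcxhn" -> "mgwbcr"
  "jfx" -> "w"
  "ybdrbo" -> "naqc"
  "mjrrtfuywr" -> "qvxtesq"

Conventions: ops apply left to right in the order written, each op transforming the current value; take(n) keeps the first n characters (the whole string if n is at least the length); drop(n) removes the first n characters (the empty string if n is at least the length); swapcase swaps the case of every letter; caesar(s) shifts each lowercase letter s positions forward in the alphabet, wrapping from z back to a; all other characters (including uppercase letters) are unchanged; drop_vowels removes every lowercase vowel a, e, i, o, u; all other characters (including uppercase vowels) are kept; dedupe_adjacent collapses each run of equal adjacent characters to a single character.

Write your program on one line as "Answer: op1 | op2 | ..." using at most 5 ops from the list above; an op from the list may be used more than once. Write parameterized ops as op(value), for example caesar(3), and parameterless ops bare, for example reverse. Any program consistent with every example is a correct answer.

drop(2) | reverse | caesar(16) | dedupe_adjacent | caesar(9)

Check, running the answer program on each example:
  "hxwrifutq" -> "wrifutq" -> "qtufirw" -> "gjkvyhm" -> "gjkvyhm" -> "pstehqv"
  "tzsdcxhn" -> "sdcxhn" -> "nhxcds" -> "dxnsti" -> "dxnsti" -> "mgwbcr"
  "jfx" -> "x" -> "x" -> "n" -> "n" -> "w"
  "ybdrbo" -> "drbo" -> "obrd" -> "erht" -> "erht" -> "naqc"
  "mjrrtfuywr" -> "rrtfuywr" -> "rwyuftrr" -> "hmokvjhh" -> "hmokvjh" -> "qvxtesq"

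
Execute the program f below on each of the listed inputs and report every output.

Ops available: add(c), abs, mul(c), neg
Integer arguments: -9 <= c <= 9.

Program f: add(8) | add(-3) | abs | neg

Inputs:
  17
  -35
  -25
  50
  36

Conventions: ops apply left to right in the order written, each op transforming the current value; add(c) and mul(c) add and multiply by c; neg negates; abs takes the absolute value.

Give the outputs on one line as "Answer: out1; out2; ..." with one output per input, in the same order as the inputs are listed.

Execution, op by op:
  17 -> 25 -> 22 -> 22 -> -22
  -35 -> -27 -> -30 -> 30 -> -30
  -25 -> -17 -> -20 -> 20 -> -20
  50 -> 58 -> 55 -> 55 -> -55
  36 -> 44 -> 41 -> 41 -> -41

-22; -30; -20; -55; -41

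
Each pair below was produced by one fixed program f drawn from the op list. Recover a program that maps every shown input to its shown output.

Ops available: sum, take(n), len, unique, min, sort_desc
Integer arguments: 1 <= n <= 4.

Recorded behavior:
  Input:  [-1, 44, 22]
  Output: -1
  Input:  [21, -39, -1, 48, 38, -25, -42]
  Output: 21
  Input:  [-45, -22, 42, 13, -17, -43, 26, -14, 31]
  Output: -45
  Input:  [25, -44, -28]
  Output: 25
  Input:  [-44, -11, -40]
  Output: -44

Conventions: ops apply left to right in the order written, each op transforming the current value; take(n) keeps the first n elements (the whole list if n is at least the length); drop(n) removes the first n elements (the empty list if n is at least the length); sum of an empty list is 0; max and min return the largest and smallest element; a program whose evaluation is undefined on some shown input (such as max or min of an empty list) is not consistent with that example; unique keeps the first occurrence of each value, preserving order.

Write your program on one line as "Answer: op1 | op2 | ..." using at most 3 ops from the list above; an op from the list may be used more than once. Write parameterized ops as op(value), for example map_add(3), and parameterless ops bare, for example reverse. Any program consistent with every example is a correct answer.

take(1) | sum

Check, running the answer program on each example:
  [-1, 44, 22] -> [-1] -> -1
  [21, -39, -1, 48, 38, -25, -42] -> [21] -> 21
  [-45, -22, 42, 13, -17, -43, 26, -14, 31] -> [-45] -> -45
  [25, -44, -28] -> [25] -> 25
  [-44, -11, -40] -> [-44] -> -44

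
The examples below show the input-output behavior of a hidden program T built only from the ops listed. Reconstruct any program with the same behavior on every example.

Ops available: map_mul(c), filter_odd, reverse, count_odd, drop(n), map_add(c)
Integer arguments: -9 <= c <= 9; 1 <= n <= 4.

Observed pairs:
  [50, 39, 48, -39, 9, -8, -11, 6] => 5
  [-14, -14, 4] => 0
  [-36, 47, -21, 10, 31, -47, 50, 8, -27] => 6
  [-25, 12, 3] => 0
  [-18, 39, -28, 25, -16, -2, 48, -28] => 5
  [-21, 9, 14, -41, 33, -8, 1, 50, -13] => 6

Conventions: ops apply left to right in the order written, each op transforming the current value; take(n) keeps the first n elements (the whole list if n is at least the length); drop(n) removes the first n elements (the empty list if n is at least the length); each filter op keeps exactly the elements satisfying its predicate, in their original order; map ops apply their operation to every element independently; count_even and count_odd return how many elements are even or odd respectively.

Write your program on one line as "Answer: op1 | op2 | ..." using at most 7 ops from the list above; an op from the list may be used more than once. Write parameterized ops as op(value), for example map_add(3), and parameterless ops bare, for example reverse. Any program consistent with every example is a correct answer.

map_mul(-9) | map_mul(6) | map_add(9) | map_mul(-5) | drop(3) | count_odd

Check, running the answer program on each example:
  [50, 39, 48, -39, 9, -8, -11, 6] -> [-450, -351, -432, 351, -81, 72, 99, -54] -> [-2700, -2106, -2592, 2106, -486, 432, 594, -324] -> [-2691, -2097, -2583, 2115, -477, 441, 603, -315] -> [13455, 10485, 12915, -10575, 2385, -2205, -3015, 1575] -> [-10575, 2385, -2205, -3015, 1575] -> 5
  [-14, -14, 4] -> [126, 126, -36] -> [756, 756, -216] -> [765, 765, -207] -> [-3825, -3825, 1035] -> [] -> 0
  [-36, 47, -21, 10, 31, -47, 50, 8, -27] -> [324, -423, 189, -90, -279, 423, -450, -72, 243] -> [1944, -2538, 1134, -540, -1674, 2538, -2700, -432, 1458] -> [1953, -2529, 1143, -531, -1665, 2547, -2691, -423, 1467] -> [-9765, 12645, -5715, 2655, 8325, -12735, 13455, 2115, -7335] -> [2655, 8325, -12735, 13455, 2115, -7335] -> 6
  [-25, 12, 3] -> [225, -108, -27] -> [1350, -648, -162] -> [1359, -639, -153] -> [-6795, 3195, 765] -> [] -> 0
  [-18, 39, -28, 25, -16, -2, 48, -28] -> [162, -351, 252, -225, 144, 18, -432, 252] -> [972, -2106, 1512, -1350, 864, 108, -2592, 1512] -> [981, -2097, 1521, -1341, 873, 117, -2583, 1521] -> [-4905, 10485, -7605, 6705, -4365, -585, 12915, -7605] -> [6705, -4365, -585, 12915, -7605] -> 5
  [-21, 9, 14, -41, 33, -8, 1, 50, -13] -> [189, -81, -126, 369, -297, 72, -9, -450, 117] -> [1134, -486, -756, 2214, -1782, 432, -54, -2700, 702] -> [1143, -477, -747, 2223, -1773, 441, -45, -2691, 711] -> [-5715, 2385, 3735, -11115, 8865, -2205, 225, 13455, -3555] -> [-11115, 8865, -2205, 225, 13455, -3555] -> 6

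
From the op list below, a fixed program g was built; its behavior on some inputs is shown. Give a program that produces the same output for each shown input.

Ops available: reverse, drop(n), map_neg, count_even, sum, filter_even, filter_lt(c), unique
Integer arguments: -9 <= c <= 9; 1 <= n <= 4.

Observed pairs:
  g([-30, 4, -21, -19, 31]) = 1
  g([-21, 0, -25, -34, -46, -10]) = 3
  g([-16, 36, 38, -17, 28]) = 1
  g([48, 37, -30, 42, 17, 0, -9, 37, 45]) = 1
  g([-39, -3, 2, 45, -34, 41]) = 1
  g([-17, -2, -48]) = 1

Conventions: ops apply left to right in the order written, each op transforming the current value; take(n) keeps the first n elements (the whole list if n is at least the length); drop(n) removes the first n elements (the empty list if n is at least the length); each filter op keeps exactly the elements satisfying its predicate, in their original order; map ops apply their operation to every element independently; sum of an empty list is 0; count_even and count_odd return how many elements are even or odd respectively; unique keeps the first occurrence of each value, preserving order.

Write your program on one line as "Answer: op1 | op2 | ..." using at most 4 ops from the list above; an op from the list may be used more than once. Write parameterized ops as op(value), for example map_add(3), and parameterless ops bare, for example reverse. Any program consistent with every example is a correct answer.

reverse | filter_lt(0) | filter_lt(-6) | count_even

Check, running the answer program on each example:
  [-30, 4, -21, -19, 31] -> [31, -19, -21, 4, -30] -> [-19, -21, -30] -> [-19, -21, -30] -> 1
  [-21, 0, -25, -34, -46, -10] -> [-10, -46, -34, -25, 0, -21] -> [-10, -46, -34, -25, -21] -> [-10, -46, -34, -25, -21] -> 3
  [-16, 36, 38, -17, 28] -> [28, -17, 38, 36, -16] -> [-17, -16] -> [-17, -16] -> 1
  [48, 37, -30, 42, 17, 0, -9, 37, 45] -> [45, 37, -9, 0, 17, 42, -30, 37, 48] -> [-9, -30] -> [-9, -30] -> 1
  [-39, -3, 2, 45, -34, 41] -> [41, -34, 45, 2, -3, -39] -> [-34, -3, -39] -> [-34, -39] -> 1
  [-17, -2, -48] -> [-48, -2, -17] -> [-48, -2, -17] -> [-48, -17] -> 1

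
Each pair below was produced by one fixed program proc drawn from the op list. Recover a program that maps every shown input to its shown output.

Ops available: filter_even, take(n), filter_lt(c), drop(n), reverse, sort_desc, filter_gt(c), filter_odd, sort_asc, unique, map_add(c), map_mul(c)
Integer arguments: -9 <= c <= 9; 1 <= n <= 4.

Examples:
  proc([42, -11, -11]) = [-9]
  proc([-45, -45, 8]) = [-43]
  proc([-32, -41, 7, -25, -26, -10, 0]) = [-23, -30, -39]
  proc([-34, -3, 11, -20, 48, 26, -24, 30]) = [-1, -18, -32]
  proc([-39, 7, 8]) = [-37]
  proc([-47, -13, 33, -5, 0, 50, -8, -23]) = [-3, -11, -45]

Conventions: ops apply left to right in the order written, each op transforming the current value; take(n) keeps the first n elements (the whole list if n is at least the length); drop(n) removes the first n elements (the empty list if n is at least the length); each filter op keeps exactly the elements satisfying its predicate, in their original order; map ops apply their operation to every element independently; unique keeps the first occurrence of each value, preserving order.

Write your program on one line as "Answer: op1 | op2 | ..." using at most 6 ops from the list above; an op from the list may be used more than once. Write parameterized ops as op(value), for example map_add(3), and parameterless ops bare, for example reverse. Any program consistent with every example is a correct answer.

map_add(2) | unique | filter_lt(0) | take(3) | sort_asc | sort_desc

Check, running the answer program on each example:
  [42, -11, -11] -> [44, -9, -9] -> [44, -9] -> [-9] -> [-9] -> [-9] -> [-9]
  [-45, -45, 8] -> [-43, -43, 10] -> [-43, 10] -> [-43] -> [-43] -> [-43] -> [-43]
  [-32, -41, 7, -25, -26, -10, 0] -> [-30, -39, 9, -23, -24, -8, 2] -> [-30, -39, 9, -23, -24, -8, 2] -> [-30, -39, -23, -24, -8] -> [-30, -39, -23] -> [-39, -30, -23] -> [-23, -30, -39]
  [-34, -3, 11, -20, 48, 26, -24, 30] -> [-32, -1, 13, -18, 50, 28, -22, 32] -> [-32, -1, 13, -18, 50, 28, -22, 32] -> [-32, -1, -18, -22] -> [-32, -1, -18] -> [-32, -18, -1] -> [-1, -18, -32]
  [-39, 7, 8] -> [-37, 9, 10] -> [-37, 9, 10] -> [-37] -> [-37] -> [-37] -> [-37]
  [-47, -13, 33, -5, 0, 50, -8, -23] -> [-45, -11, 35, -3, 2, 52, -6, -21] -> [-45, -11, 35, -3, 2, 52, -6, -21] -> [-45, -11, -3, -6, -21] -> [-45, -11, -3] -> [-45, -11, -3] -> [-3, -11, -45]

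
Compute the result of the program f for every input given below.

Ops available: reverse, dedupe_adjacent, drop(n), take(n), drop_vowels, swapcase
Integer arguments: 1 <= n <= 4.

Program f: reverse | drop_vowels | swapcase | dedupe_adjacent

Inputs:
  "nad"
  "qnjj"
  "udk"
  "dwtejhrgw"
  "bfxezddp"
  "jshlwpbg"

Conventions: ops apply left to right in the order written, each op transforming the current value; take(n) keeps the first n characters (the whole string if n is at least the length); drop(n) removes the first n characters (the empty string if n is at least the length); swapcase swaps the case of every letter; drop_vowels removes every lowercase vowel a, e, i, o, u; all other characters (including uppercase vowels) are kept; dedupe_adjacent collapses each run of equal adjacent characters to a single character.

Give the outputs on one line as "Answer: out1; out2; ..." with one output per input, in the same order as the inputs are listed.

Execution, op by op:
  "nad" -> "dan" -> "dn" -> "DN" -> "DN"
  "qnjj" -> "jjnq" -> "jjnq" -> "JJNQ" -> "JNQ"
  "udk" -> "kdu" -> "kd" -> "KD" -> "KD"
  "dwtejhrgw" -> "wgrhjetwd" -> "wgrhjtwd" -> "WGRHJTWD" -> "WGRHJTWD"
  "bfxezddp" -> "pddzexfb" -> "pddzxfb" -> "PDDZXFB" -> "PDZXFB"
  "jshlwpbg" -> "gbpwlhsj" -> "gbpwlhsj" -> "GBPWLHSJ" -> "GBPWLHSJ"

"DN"; "JNQ"; "KD"; "WGRHJTWD"; "PDZXFB"; "GBPWLHSJ"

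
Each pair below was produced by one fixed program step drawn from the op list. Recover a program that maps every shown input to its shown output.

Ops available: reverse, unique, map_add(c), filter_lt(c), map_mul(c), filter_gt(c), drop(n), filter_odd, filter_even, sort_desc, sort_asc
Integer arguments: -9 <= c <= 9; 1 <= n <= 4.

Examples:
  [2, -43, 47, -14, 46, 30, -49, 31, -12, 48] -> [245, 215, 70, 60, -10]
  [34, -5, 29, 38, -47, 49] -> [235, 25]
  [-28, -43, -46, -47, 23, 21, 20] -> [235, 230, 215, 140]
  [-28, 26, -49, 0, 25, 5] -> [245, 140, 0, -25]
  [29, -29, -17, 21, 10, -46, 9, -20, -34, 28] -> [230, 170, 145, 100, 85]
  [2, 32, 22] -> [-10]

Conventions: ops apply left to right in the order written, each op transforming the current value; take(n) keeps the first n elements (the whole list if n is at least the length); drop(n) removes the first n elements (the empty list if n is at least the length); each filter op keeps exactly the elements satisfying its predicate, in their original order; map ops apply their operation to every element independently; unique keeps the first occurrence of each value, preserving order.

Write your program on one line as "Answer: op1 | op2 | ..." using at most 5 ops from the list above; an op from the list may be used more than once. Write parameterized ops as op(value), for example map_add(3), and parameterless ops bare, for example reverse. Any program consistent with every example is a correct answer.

sort_desc | filter_lt(6) | reverse | map_mul(-5)

Check, running the answer program on each example:
  [2, -43, 47, -14, 46, 30, -49, 31, -12, 48] -> [48, 47, 46, 31, 30, 2, -12, -14, -43, -49] -> [2, -12, -14, -43, -49] -> [-49, -43, -14, -12, 2] -> [245, 215, 70, 60, -10]
  [34, -5, 29, 38, -47, 49] -> [49, 38, 34, 29, -5, -47] -> [-5, -47] -> [-47, -5] -> [235, 25]
  [-28, -43, -46, -47, 23, 21, 20] -> [23, 21, 20, -28, -43, -46, -47] -> [-28, -43, -46, -47] -> [-47, -46, -43, -28] -> [235, 230, 215, 140]
  [-28, 26, -49, 0, 25, 5] -> [26, 25, 5, 0, -28, -49] -> [5, 0, -28, -49] -> [-49, -28, 0, 5] -> [245, 140, 0, -25]
  [29, -29, -17, 21, 10, -46, 9, -20, -34, 28] -> [29, 28, 21, 10, 9, -17, -20, -29, -34, -46] -> [-17, -20, -29, -34, -46] -> [-46, -34, -29, -20, -17] -> [230, 170, 145, 100, 85]
  [2, 32, 22] -> [32, 22, 2] -> [2] -> [2] -> [-10]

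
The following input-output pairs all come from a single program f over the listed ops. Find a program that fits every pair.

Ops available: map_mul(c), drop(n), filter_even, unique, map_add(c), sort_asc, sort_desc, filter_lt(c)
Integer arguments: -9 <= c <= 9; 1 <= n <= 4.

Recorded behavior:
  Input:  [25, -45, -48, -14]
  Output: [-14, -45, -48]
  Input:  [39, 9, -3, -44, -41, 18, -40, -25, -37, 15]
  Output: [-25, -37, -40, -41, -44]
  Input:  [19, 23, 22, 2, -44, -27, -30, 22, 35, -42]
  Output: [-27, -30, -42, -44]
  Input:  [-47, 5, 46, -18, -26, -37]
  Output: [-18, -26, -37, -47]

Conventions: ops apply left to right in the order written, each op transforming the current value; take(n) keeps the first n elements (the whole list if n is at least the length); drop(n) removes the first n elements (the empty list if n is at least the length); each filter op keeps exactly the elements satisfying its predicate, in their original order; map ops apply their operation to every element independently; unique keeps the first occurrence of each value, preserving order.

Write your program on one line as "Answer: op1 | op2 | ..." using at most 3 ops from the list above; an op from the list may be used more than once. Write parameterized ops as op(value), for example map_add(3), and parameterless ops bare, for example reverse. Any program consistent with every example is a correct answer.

unique | sort_desc | filter_lt(-6)

Check, running the answer program on each example:
  [25, -45, -48, -14] -> [25, -45, -48, -14] -> [25, -14, -45, -48] -> [-14, -45, -48]
  [39, 9, -3, -44, -41, 18, -40, -25, -37, 15] -> [39, 9, -3, -44, -41, 18, -40, -25, -37, 15] -> [39, 18, 15, 9, -3, -25, -37, -40, -41, -44] -> [-25, -37, -40, -41, -44]
  [19, 23, 22, 2, -44, -27, -30, 22, 35, -42] -> [19, 23, 22, 2, -44, -27, -30, 35, -42] -> [35, 23, 22, 19, 2, -27, -30, -42, -44] -> [-27, -30, -42, -44]
  [-47, 5, 46, -18, -26, -37] -> [-47, 5, 46, -18, -26, -37] -> [46, 5, -18, -26, -37, -47] -> [-18, -26, -37, -47]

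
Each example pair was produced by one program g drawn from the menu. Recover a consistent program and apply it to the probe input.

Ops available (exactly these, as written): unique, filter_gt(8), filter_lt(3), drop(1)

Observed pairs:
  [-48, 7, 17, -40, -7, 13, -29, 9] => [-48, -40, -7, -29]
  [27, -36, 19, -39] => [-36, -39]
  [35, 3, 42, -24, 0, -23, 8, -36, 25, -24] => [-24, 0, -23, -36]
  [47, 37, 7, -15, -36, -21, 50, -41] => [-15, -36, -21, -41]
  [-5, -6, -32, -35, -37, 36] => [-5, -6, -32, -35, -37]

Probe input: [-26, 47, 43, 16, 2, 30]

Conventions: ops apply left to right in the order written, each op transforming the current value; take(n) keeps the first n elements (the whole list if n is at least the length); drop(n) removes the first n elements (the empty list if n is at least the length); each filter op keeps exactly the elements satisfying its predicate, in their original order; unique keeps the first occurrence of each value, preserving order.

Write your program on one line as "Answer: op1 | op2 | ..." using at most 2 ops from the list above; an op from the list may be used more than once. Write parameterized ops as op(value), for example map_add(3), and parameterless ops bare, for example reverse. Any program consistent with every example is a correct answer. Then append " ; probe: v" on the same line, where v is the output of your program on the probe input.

unique | filter_lt(3) ; probe: [-26, 2]

Check, running the answer program on each example:
  [-48, 7, 17, -40, -7, 13, -29, 9] -> [-48, 7, 17, -40, -7, 13, -29, 9] -> [-48, -40, -7, -29]
  [27, -36, 19, -39] -> [27, -36, 19, -39] -> [-36, -39]
  [35, 3, 42, -24, 0, -23, 8, -36, 25, -24] -> [35, 3, 42, -24, 0, -23, 8, -36, 25] -> [-24, 0, -23, -36]
  [47, 37, 7, -15, -36, -21, 50, -41] -> [47, 37, 7, -15, -36, -21, 50, -41] -> [-15, -36, -21, -41]
  [-5, -6, -32, -35, -37, 36] -> [-5, -6, -32, -35, -37, 36] -> [-5, -6, -32, -35, -37]
  probe: [-26, 47, 43, 16, 2, 30] -> [-26, 47, 43, 16, 2, 30] -> [-26, 2]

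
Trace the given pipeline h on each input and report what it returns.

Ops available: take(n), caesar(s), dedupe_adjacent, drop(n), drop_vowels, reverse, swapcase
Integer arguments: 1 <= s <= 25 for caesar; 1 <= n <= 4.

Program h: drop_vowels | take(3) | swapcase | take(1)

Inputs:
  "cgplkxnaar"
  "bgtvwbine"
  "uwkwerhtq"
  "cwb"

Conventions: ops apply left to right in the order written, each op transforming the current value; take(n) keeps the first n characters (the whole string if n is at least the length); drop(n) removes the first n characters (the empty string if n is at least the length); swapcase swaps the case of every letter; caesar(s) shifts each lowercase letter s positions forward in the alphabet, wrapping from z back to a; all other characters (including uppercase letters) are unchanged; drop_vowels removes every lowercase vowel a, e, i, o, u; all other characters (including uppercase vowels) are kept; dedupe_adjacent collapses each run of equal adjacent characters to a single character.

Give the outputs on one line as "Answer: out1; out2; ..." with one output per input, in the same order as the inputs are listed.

"C"; "B"; "W"; "C"

Execution, op by op:
  "cgplkxnaar" -> "cgplkxnr" -> "cgp" -> "CGP" -> "C"
  "bgtvwbine" -> "bgtvwbn" -> "bgt" -> "BGT" -> "B"
  "uwkwerhtq" -> "wkwrhtq" -> "wkw" -> "WKW" -> "W"
  "cwb" -> "cwb" -> "cwb" -> "CWB" -> "C"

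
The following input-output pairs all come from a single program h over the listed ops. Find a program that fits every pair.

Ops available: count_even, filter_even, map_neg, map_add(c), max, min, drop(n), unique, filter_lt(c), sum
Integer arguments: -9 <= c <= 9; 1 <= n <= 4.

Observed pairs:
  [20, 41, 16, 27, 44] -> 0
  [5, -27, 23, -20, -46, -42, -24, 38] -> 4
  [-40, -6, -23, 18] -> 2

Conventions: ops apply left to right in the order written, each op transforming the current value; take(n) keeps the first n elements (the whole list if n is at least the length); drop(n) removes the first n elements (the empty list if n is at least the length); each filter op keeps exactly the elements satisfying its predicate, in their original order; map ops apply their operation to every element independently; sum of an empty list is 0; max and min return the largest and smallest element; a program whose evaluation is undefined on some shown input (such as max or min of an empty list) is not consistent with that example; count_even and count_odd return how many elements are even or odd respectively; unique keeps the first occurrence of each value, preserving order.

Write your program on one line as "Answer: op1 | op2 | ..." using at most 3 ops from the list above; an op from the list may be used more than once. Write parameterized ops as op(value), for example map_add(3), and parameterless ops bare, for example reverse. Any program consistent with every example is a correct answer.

filter_lt(-1) | map_neg | count_even

Check, running the answer program on each example:
  [20, 41, 16, 27, 44] -> [] -> [] -> 0
  [5, -27, 23, -20, -46, -42, -24, 38] -> [-27, -20, -46, -42, -24] -> [27, 20, 46, 42, 24] -> 4
  [-40, -6, -23, 18] -> [-40, -6, -23] -> [40, 6, 23] -> 2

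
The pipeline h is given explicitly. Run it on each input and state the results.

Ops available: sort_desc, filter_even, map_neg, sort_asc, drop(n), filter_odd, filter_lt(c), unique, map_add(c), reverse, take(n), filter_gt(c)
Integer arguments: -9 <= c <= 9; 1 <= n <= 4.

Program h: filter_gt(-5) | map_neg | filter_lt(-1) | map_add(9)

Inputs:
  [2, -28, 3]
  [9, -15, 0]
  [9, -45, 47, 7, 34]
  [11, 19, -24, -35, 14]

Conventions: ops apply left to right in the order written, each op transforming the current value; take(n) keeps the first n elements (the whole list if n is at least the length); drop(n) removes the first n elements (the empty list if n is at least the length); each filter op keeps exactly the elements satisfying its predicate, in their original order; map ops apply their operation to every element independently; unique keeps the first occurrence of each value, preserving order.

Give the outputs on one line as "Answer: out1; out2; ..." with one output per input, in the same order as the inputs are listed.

Execution, op by op:
  [2, -28, 3] -> [2, 3] -> [-2, -3] -> [-2, -3] -> [7, 6]
  [9, -15, 0] -> [9, 0] -> [-9, 0] -> [-9] -> [0]
  [9, -45, 47, 7, 34] -> [9, 47, 7, 34] -> [-9, -47, -7, -34] -> [-9, -47, -7, -34] -> [0, -38, 2, -25]
  [11, 19, -24, -35, 14] -> [11, 19, 14] -> [-11, -19, -14] -> [-11, -19, -14] -> [-2, -10, -5]

[7, 6]; [0]; [0, -38, 2, -25]; [-2, -10, -5]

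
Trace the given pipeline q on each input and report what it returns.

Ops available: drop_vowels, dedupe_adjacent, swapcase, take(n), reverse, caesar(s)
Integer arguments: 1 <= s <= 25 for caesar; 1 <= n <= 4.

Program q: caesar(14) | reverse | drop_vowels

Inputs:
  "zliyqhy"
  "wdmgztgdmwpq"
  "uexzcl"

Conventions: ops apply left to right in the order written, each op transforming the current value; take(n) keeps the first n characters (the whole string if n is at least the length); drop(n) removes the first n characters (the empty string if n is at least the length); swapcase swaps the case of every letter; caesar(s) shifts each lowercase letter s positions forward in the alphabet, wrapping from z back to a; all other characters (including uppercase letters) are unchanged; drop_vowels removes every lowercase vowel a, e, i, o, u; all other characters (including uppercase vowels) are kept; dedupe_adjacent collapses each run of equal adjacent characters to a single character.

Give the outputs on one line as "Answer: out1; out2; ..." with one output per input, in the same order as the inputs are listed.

Execution, op by op:
  "zliyqhy" -> "nzwmevm" -> "mvemwzn" -> "mvmwzn"
  "wdmgztgdmwpq" -> "kraunhurakde" -> "edkaruhnuark" -> "dkrhnrk"
  "uexzcl" -> "islnqz" -> "zqnlsi" -> "zqnls"

"mvmwzn"; "dkrhnrk"; "zqnls"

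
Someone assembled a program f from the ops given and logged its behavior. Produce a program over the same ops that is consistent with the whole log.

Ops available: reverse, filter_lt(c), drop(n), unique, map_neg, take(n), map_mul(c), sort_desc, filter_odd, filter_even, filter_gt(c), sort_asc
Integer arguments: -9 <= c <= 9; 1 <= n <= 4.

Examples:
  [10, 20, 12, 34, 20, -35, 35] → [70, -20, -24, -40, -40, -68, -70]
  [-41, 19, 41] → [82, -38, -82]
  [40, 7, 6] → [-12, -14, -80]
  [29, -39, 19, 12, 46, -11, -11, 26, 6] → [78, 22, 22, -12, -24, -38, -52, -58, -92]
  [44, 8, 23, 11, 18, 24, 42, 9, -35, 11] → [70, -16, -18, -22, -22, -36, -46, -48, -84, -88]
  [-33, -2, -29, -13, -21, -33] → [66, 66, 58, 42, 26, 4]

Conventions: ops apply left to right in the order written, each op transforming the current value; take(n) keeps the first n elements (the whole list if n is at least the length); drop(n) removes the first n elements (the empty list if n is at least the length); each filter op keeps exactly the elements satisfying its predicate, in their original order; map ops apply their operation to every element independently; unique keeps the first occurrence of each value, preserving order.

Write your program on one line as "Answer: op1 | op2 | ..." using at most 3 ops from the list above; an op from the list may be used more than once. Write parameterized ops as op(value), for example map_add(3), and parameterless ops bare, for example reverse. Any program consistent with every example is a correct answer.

sort_desc | sort_asc | map_mul(-2)

Check, running the answer program on each example:
  [10, 20, 12, 34, 20, -35, 35] -> [35, 34, 20, 20, 12, 10, -35] -> [-35, 10, 12, 20, 20, 34, 35] -> [70, -20, -24, -40, -40, -68, -70]
  [-41, 19, 41] -> [41, 19, -41] -> [-41, 19, 41] -> [82, -38, -82]
  [40, 7, 6] -> [40, 7, 6] -> [6, 7, 40] -> [-12, -14, -80]
  [29, -39, 19, 12, 46, -11, -11, 26, 6] -> [46, 29, 26, 19, 12, 6, -11, -11, -39] -> [-39, -11, -11, 6, 12, 19, 26, 29, 46] -> [78, 22, 22, -12, -24, -38, -52, -58, -92]
  [44, 8, 23, 11, 18, 24, 42, 9, -35, 11] -> [44, 42, 24, 23, 18, 11, 11, 9, 8, -35] -> [-35, 8, 9, 11, 11, 18, 23, 24, 42, 44] -> [70, -16, -18, -22, -22, -36, -46, -48, -84, -88]
  [-33, -2, -29, -13, -21, -33] -> [-2, -13, -21, -29, -33, -33] -> [-33, -33, -29, -21, -13, -2] -> [66, 66, 58, 42, 26, 4]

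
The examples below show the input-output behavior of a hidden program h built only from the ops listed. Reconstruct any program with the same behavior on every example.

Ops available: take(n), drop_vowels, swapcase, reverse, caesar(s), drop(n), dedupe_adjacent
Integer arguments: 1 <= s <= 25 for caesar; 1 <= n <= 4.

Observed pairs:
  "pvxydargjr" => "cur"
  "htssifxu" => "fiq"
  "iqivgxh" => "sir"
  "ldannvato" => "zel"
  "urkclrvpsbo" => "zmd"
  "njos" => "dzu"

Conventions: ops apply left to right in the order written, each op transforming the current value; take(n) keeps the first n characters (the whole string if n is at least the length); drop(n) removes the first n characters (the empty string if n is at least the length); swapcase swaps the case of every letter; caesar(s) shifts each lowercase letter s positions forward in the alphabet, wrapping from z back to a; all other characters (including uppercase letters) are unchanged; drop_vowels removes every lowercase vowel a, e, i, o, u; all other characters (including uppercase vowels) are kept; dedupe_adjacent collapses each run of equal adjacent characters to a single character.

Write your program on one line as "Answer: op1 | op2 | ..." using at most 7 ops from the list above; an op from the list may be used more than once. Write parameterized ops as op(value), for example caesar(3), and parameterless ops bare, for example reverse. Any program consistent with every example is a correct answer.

caesar(15) | dedupe_adjacent | caesar(1) | reverse | caesar(21) | take(3)

Check, running the answer program on each example:
  "pvxydargjr" -> "ekmnspgvyg" -> "ekmnspgvyg" -> "flnotqhwzh" -> "hzwhqtonlf" -> "curclojiga" -> "cur"
  "htssifxu" -> "wihhxumj" -> "wihxumj" -> "xjiyvnk" -> "knvyijx" -> "fiqtdes" -> "fiq"
  "iqivgxh" -> "xfxkvmw" -> "xfxkvmw" -> "ygylwnx" -> "xnwlygy" -> "sirgtbt" -> "sir"
  "ldannvato" -> "aspcckpid" -> "aspckpid" -> "btqdlqje" -> "ejqldqtb" -> "zelgylow" -> "zel"
  "urkclrvpsbo" -> "jgzragkehqd" -> "jgzragkehqd" -> "khasbhlfire" -> "eriflhbsahk" -> "zmdagcwnvcf" -> "zmd"
  "njos" -> "cydh" -> "cydh" -> "dzei" -> "iezd" -> "dzuy" -> "dzu"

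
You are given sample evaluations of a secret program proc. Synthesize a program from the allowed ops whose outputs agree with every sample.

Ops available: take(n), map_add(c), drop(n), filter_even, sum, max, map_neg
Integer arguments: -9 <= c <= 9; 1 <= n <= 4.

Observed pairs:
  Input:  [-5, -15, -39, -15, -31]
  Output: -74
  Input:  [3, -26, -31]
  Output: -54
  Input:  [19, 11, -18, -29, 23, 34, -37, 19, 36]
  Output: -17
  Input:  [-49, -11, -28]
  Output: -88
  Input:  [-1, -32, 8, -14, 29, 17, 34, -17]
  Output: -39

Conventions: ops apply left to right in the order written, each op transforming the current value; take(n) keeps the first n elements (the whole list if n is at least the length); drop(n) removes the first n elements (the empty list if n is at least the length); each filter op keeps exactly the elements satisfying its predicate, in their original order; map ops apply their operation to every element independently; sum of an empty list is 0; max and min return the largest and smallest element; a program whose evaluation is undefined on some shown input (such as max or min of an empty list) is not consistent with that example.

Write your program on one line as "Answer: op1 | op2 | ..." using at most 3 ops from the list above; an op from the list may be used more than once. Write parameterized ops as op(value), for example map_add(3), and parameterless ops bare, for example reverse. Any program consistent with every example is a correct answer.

take(4) | sum

Check, running the answer program on each example:
  [-5, -15, -39, -15, -31] -> [-5, -15, -39, -15] -> -74
  [3, -26, -31] -> [3, -26, -31] -> -54
  [19, 11, -18, -29, 23, 34, -37, 19, 36] -> [19, 11, -18, -29] -> -17
  [-49, -11, -28] -> [-49, -11, -28] -> -88
  [-1, -32, 8, -14, 29, 17, 34, -17] -> [-1, -32, 8, -14] -> -39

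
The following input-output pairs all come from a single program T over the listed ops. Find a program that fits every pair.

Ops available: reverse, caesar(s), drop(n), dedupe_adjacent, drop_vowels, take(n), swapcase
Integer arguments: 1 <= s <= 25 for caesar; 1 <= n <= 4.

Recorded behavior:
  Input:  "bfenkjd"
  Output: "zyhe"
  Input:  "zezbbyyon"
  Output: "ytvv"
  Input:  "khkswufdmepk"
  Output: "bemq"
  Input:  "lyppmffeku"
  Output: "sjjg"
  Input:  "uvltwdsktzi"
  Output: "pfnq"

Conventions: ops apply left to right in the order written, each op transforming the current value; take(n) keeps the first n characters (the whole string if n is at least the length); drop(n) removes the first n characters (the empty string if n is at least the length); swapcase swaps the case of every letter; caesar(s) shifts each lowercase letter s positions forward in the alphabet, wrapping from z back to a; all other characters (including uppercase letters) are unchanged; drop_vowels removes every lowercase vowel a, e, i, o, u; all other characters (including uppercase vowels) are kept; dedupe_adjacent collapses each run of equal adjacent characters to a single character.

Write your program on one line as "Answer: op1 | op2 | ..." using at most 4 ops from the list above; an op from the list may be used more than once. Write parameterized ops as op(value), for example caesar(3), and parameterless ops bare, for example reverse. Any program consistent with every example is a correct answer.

caesar(7) | caesar(13) | drop(1) | take(4)

Check, running the answer program on each example:
  "bfenkjd" -> "imlurqk" -> "vzyhedx" -> "zyhedx" -> "zyhe"
  "zezbbyyon" -> "glgiiffvu" -> "tytvvssih" -> "ytvvssih" -> "ytvv"
  "khkswufdmepk" -> "rorzdbmktlwr" -> "ebemqozxgyje" -> "bemqozxgyje" -> "bemq"
  "lyppmffeku" -> "sfwwtmmlrb" -> "fsjjgzzyeo" -> "sjjgzzyeo" -> "sjjg"
  "uvltwdsktzi" -> "bcsadkzragp" -> "opfnqxmentc" -> "pfnqxmentc" -> "pfnq"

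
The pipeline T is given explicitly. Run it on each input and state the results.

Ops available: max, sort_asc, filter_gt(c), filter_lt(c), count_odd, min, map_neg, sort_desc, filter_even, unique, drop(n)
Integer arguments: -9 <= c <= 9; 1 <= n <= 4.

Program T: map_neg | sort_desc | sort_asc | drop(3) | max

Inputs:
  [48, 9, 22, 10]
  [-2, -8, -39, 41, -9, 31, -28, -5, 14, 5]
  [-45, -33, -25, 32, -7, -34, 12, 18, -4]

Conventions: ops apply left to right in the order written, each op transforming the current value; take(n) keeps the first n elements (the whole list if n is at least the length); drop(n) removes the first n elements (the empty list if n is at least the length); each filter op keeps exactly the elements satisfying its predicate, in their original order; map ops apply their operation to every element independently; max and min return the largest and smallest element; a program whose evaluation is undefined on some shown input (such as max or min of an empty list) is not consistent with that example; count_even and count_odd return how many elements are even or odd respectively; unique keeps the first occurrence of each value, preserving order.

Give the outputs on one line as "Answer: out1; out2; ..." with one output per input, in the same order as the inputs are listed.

-9; 39; 45

Execution, op by op:
  [48, 9, 22, 10] -> [-48, -9, -22, -10] -> [-9, -10, -22, -48] -> [-48, -22, -10, -9] -> [-9] -> -9
  [-2, -8, -39, 41, -9, 31, -28, -5, 14, 5] -> [2, 8, 39, -41, 9, -31, 28, 5, -14, -5] -> [39, 28, 9, 8, 5, 2, -5, -14, -31, -41] -> [-41, -31, -14, -5, 2, 5, 8, 9, 28, 39] -> [-5, 2, 5, 8, 9, 28, 39] -> 39
  [-45, -33, -25, 32, -7, -34, 12, 18, -4] -> [45, 33, 25, -32, 7, 34, -12, -18, 4] -> [45, 34, 33, 25, 7, 4, -12, -18, -32] -> [-32, -18, -12, 4, 7, 25, 33, 34, 45] -> [4, 7, 25, 33, 34, 45] -> 45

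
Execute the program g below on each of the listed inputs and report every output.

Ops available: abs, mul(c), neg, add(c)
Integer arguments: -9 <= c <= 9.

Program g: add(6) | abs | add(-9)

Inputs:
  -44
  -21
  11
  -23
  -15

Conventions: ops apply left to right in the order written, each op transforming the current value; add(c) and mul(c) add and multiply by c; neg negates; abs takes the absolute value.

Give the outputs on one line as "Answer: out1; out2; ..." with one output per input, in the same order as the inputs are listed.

Execution, op by op:
  -44 -> -38 -> 38 -> 29
  -21 -> -15 -> 15 -> 6
  11 -> 17 -> 17 -> 8
  -23 -> -17 -> 17 -> 8
  -15 -> -9 -> 9 -> 0

29; 6; 8; 8; 0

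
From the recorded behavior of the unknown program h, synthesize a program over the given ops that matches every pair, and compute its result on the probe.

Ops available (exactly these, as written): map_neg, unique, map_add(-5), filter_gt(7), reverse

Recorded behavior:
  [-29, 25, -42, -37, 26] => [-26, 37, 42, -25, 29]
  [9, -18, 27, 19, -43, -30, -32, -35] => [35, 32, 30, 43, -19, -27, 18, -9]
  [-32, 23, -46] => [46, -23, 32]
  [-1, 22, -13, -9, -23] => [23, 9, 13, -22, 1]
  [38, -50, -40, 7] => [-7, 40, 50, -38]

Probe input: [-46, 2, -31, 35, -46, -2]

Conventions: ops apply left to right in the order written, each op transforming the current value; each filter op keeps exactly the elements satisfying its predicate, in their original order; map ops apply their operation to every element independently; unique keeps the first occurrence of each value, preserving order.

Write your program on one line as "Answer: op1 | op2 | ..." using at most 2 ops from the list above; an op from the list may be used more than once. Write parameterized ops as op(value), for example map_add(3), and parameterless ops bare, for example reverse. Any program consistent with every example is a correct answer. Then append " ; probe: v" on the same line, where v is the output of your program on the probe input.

map_neg | reverse ; probe: [2, 46, -35, 31, -2, 46]

Check, running the answer program on each example:
  [-29, 25, -42, -37, 26] -> [29, -25, 42, 37, -26] -> [-26, 37, 42, -25, 29]
  [9, -18, 27, 19, -43, -30, -32, -35] -> [-9, 18, -27, -19, 43, 30, 32, 35] -> [35, 32, 30, 43, -19, -27, 18, -9]
  [-32, 23, -46] -> [32, -23, 46] -> [46, -23, 32]
  [-1, 22, -13, -9, -23] -> [1, -22, 13, 9, 23] -> [23, 9, 13, -22, 1]
  [38, -50, -40, 7] -> [-38, 50, 40, -7] -> [-7, 40, 50, -38]
  probe: [-46, 2, -31, 35, -46, -2] -> [46, -2, 31, -35, 46, 2] -> [2, 46, -35, 31, -2, 46]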